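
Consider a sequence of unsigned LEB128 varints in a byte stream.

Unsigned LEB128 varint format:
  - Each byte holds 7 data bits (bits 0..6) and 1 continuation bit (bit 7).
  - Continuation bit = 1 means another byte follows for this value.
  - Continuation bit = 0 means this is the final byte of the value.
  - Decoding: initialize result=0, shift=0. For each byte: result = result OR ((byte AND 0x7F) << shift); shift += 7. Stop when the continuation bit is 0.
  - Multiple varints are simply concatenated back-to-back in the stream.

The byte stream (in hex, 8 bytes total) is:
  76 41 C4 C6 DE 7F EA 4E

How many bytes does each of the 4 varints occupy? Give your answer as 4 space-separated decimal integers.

  byte[0]=0x76 cont=0 payload=0x76=118: acc |= 118<<0 -> acc=118 shift=7 [end]
Varint 1: bytes[0:1] = 76 -> value 118 (1 byte(s))
  byte[1]=0x41 cont=0 payload=0x41=65: acc |= 65<<0 -> acc=65 shift=7 [end]
Varint 2: bytes[1:2] = 41 -> value 65 (1 byte(s))
  byte[2]=0xC4 cont=1 payload=0x44=68: acc |= 68<<0 -> acc=68 shift=7
  byte[3]=0xC6 cont=1 payload=0x46=70: acc |= 70<<7 -> acc=9028 shift=14
  byte[4]=0xDE cont=1 payload=0x5E=94: acc |= 94<<14 -> acc=1549124 shift=21
  byte[5]=0x7F cont=0 payload=0x7F=127: acc |= 127<<21 -> acc=267887428 shift=28 [end]
Varint 3: bytes[2:6] = C4 C6 DE 7F -> value 267887428 (4 byte(s))
  byte[6]=0xEA cont=1 payload=0x6A=106: acc |= 106<<0 -> acc=106 shift=7
  byte[7]=0x4E cont=0 payload=0x4E=78: acc |= 78<<7 -> acc=10090 shift=14 [end]
Varint 4: bytes[6:8] = EA 4E -> value 10090 (2 byte(s))

Answer: 1 1 4 2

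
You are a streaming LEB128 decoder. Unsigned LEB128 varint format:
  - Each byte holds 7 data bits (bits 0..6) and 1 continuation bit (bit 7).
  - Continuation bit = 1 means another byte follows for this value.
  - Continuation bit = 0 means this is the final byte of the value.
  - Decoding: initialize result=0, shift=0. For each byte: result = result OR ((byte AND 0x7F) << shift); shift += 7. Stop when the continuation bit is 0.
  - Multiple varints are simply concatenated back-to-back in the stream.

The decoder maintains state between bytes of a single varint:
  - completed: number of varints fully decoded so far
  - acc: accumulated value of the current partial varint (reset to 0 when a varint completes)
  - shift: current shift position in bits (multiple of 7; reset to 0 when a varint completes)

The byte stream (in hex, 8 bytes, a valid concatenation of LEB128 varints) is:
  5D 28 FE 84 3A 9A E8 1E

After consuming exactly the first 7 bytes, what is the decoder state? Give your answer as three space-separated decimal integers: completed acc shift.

Answer: 3 13338 14

Derivation:
byte[0]=0x5D cont=0 payload=0x5D: varint #1 complete (value=93); reset -> completed=1 acc=0 shift=0
byte[1]=0x28 cont=0 payload=0x28: varint #2 complete (value=40); reset -> completed=2 acc=0 shift=0
byte[2]=0xFE cont=1 payload=0x7E: acc |= 126<<0 -> completed=2 acc=126 shift=7
byte[3]=0x84 cont=1 payload=0x04: acc |= 4<<7 -> completed=2 acc=638 shift=14
byte[4]=0x3A cont=0 payload=0x3A: varint #3 complete (value=950910); reset -> completed=3 acc=0 shift=0
byte[5]=0x9A cont=1 payload=0x1A: acc |= 26<<0 -> completed=3 acc=26 shift=7
byte[6]=0xE8 cont=1 payload=0x68: acc |= 104<<7 -> completed=3 acc=13338 shift=14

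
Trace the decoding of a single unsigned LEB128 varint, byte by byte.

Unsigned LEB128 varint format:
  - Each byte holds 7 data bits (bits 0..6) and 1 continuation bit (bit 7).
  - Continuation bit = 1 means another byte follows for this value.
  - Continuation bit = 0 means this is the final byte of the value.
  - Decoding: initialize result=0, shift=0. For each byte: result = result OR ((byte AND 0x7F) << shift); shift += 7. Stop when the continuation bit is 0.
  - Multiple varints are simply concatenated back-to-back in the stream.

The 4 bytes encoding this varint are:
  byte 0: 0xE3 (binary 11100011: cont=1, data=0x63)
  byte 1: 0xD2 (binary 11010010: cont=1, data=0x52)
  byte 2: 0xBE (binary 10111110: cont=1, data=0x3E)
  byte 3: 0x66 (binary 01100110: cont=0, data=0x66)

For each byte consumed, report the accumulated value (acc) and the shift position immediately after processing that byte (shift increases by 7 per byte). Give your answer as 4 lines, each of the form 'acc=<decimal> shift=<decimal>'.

byte 0=0xE3: payload=0x63=99, contrib = 99<<0 = 99; acc -> 99, shift -> 7
byte 1=0xD2: payload=0x52=82, contrib = 82<<7 = 10496; acc -> 10595, shift -> 14
byte 2=0xBE: payload=0x3E=62, contrib = 62<<14 = 1015808; acc -> 1026403, shift -> 21
byte 3=0x66: payload=0x66=102, contrib = 102<<21 = 213909504; acc -> 214935907, shift -> 28

Answer: acc=99 shift=7
acc=10595 shift=14
acc=1026403 shift=21
acc=214935907 shift=28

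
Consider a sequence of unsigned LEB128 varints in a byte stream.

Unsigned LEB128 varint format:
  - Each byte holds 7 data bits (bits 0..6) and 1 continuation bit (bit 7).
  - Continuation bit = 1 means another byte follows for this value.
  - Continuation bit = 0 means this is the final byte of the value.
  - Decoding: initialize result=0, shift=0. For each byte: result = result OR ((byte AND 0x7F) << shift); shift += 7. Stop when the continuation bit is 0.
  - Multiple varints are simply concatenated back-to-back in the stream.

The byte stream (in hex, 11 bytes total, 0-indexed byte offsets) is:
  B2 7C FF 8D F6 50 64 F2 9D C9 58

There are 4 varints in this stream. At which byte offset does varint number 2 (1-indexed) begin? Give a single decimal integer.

Answer: 2

Derivation:
  byte[0]=0xB2 cont=1 payload=0x32=50: acc |= 50<<0 -> acc=50 shift=7
  byte[1]=0x7C cont=0 payload=0x7C=124: acc |= 124<<7 -> acc=15922 shift=14 [end]
Varint 1: bytes[0:2] = B2 7C -> value 15922 (2 byte(s))
  byte[2]=0xFF cont=1 payload=0x7F=127: acc |= 127<<0 -> acc=127 shift=7
  byte[3]=0x8D cont=1 payload=0x0D=13: acc |= 13<<7 -> acc=1791 shift=14
  byte[4]=0xF6 cont=1 payload=0x76=118: acc |= 118<<14 -> acc=1935103 shift=21
  byte[5]=0x50 cont=0 payload=0x50=80: acc |= 80<<21 -> acc=169707263 shift=28 [end]
Varint 2: bytes[2:6] = FF 8D F6 50 -> value 169707263 (4 byte(s))
  byte[6]=0x64 cont=0 payload=0x64=100: acc |= 100<<0 -> acc=100 shift=7 [end]
Varint 3: bytes[6:7] = 64 -> value 100 (1 byte(s))
  byte[7]=0xF2 cont=1 payload=0x72=114: acc |= 114<<0 -> acc=114 shift=7
  byte[8]=0x9D cont=1 payload=0x1D=29: acc |= 29<<7 -> acc=3826 shift=14
  byte[9]=0xC9 cont=1 payload=0x49=73: acc |= 73<<14 -> acc=1199858 shift=21
  byte[10]=0x58 cont=0 payload=0x58=88: acc |= 88<<21 -> acc=185749234 shift=28 [end]
Varint 4: bytes[7:11] = F2 9D C9 58 -> value 185749234 (4 byte(s))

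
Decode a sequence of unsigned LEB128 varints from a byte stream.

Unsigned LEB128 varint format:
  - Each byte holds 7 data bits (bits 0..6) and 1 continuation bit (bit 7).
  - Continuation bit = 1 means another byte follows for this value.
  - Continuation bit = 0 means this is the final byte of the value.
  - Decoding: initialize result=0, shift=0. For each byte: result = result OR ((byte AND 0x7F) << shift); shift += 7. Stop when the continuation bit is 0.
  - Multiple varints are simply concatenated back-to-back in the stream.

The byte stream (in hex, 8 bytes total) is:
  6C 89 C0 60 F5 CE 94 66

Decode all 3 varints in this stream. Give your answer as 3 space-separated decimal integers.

Answer: 108 1581065 214247285

Derivation:
  byte[0]=0x6C cont=0 payload=0x6C=108: acc |= 108<<0 -> acc=108 shift=7 [end]
Varint 1: bytes[0:1] = 6C -> value 108 (1 byte(s))
  byte[1]=0x89 cont=1 payload=0x09=9: acc |= 9<<0 -> acc=9 shift=7
  byte[2]=0xC0 cont=1 payload=0x40=64: acc |= 64<<7 -> acc=8201 shift=14
  byte[3]=0x60 cont=0 payload=0x60=96: acc |= 96<<14 -> acc=1581065 shift=21 [end]
Varint 2: bytes[1:4] = 89 C0 60 -> value 1581065 (3 byte(s))
  byte[4]=0xF5 cont=1 payload=0x75=117: acc |= 117<<0 -> acc=117 shift=7
  byte[5]=0xCE cont=1 payload=0x4E=78: acc |= 78<<7 -> acc=10101 shift=14
  byte[6]=0x94 cont=1 payload=0x14=20: acc |= 20<<14 -> acc=337781 shift=21
  byte[7]=0x66 cont=0 payload=0x66=102: acc |= 102<<21 -> acc=214247285 shift=28 [end]
Varint 3: bytes[4:8] = F5 CE 94 66 -> value 214247285 (4 byte(s))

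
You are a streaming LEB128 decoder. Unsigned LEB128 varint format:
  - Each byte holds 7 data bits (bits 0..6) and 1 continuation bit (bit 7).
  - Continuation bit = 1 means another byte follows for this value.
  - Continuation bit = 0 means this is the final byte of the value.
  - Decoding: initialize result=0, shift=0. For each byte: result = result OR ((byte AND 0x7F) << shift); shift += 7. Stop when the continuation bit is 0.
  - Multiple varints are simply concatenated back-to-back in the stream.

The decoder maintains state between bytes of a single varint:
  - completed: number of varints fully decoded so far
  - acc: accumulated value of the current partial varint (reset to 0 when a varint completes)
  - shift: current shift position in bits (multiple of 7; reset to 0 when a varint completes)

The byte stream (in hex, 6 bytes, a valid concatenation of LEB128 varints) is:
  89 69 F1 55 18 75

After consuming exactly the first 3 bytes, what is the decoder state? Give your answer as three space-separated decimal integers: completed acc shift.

byte[0]=0x89 cont=1 payload=0x09: acc |= 9<<0 -> completed=0 acc=9 shift=7
byte[1]=0x69 cont=0 payload=0x69: varint #1 complete (value=13449); reset -> completed=1 acc=0 shift=0
byte[2]=0xF1 cont=1 payload=0x71: acc |= 113<<0 -> completed=1 acc=113 shift=7

Answer: 1 113 7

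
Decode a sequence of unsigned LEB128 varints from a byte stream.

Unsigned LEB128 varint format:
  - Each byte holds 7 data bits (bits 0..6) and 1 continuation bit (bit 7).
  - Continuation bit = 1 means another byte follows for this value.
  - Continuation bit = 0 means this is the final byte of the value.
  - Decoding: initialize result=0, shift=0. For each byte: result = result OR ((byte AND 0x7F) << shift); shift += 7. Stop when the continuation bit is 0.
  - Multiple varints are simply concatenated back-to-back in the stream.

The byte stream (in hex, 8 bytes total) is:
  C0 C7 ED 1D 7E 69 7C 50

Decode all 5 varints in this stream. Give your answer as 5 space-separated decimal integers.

  byte[0]=0xC0 cont=1 payload=0x40=64: acc |= 64<<0 -> acc=64 shift=7
  byte[1]=0xC7 cont=1 payload=0x47=71: acc |= 71<<7 -> acc=9152 shift=14
  byte[2]=0xED cont=1 payload=0x6D=109: acc |= 109<<14 -> acc=1795008 shift=21
  byte[3]=0x1D cont=0 payload=0x1D=29: acc |= 29<<21 -> acc=62612416 shift=28 [end]
Varint 1: bytes[0:4] = C0 C7 ED 1D -> value 62612416 (4 byte(s))
  byte[4]=0x7E cont=0 payload=0x7E=126: acc |= 126<<0 -> acc=126 shift=7 [end]
Varint 2: bytes[4:5] = 7E -> value 126 (1 byte(s))
  byte[5]=0x69 cont=0 payload=0x69=105: acc |= 105<<0 -> acc=105 shift=7 [end]
Varint 3: bytes[5:6] = 69 -> value 105 (1 byte(s))
  byte[6]=0x7C cont=0 payload=0x7C=124: acc |= 124<<0 -> acc=124 shift=7 [end]
Varint 4: bytes[6:7] = 7C -> value 124 (1 byte(s))
  byte[7]=0x50 cont=0 payload=0x50=80: acc |= 80<<0 -> acc=80 shift=7 [end]
Varint 5: bytes[7:8] = 50 -> value 80 (1 byte(s))

Answer: 62612416 126 105 124 80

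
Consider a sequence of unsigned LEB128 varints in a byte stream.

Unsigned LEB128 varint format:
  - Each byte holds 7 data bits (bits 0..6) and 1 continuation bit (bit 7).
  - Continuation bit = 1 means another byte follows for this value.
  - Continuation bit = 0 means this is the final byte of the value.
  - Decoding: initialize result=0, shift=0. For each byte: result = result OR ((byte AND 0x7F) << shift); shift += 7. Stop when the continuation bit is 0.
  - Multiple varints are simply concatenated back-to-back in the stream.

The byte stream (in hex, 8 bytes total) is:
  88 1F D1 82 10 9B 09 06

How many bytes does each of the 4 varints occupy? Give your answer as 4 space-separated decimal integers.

  byte[0]=0x88 cont=1 payload=0x08=8: acc |= 8<<0 -> acc=8 shift=7
  byte[1]=0x1F cont=0 payload=0x1F=31: acc |= 31<<7 -> acc=3976 shift=14 [end]
Varint 1: bytes[0:2] = 88 1F -> value 3976 (2 byte(s))
  byte[2]=0xD1 cont=1 payload=0x51=81: acc |= 81<<0 -> acc=81 shift=7
  byte[3]=0x82 cont=1 payload=0x02=2: acc |= 2<<7 -> acc=337 shift=14
  byte[4]=0x10 cont=0 payload=0x10=16: acc |= 16<<14 -> acc=262481 shift=21 [end]
Varint 2: bytes[2:5] = D1 82 10 -> value 262481 (3 byte(s))
  byte[5]=0x9B cont=1 payload=0x1B=27: acc |= 27<<0 -> acc=27 shift=7
  byte[6]=0x09 cont=0 payload=0x09=9: acc |= 9<<7 -> acc=1179 shift=14 [end]
Varint 3: bytes[5:7] = 9B 09 -> value 1179 (2 byte(s))
  byte[7]=0x06 cont=0 payload=0x06=6: acc |= 6<<0 -> acc=6 shift=7 [end]
Varint 4: bytes[7:8] = 06 -> value 6 (1 byte(s))

Answer: 2 3 2 1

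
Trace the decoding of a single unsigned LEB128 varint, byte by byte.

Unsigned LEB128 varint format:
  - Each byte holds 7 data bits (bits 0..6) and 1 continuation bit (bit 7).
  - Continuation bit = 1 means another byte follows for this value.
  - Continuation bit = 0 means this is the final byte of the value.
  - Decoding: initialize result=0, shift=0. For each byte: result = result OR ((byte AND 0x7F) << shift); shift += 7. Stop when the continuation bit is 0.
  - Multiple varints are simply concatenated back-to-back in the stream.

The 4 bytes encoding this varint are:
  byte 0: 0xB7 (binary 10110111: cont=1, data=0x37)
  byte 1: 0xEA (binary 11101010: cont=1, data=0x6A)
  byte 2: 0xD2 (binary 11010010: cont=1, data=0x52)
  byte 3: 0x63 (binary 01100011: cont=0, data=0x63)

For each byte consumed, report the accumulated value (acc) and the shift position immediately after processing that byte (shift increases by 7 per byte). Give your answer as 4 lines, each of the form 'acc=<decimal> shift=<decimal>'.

byte 0=0xB7: payload=0x37=55, contrib = 55<<0 = 55; acc -> 55, shift -> 7
byte 1=0xEA: payload=0x6A=106, contrib = 106<<7 = 13568; acc -> 13623, shift -> 14
byte 2=0xD2: payload=0x52=82, contrib = 82<<14 = 1343488; acc -> 1357111, shift -> 21
byte 3=0x63: payload=0x63=99, contrib = 99<<21 = 207618048; acc -> 208975159, shift -> 28

Answer: acc=55 shift=7
acc=13623 shift=14
acc=1357111 shift=21
acc=208975159 shift=28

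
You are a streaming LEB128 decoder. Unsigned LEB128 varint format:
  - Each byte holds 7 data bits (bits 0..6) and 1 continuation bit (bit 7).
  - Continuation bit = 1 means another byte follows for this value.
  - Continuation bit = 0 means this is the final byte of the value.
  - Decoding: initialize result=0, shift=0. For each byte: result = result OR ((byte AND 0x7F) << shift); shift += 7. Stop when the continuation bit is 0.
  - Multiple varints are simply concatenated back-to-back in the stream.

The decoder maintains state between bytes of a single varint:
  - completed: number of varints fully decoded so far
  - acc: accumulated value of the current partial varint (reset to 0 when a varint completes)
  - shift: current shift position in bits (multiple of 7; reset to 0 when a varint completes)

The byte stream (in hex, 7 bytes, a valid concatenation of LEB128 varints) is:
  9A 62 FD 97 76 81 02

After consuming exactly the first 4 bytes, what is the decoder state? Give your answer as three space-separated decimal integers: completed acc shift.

byte[0]=0x9A cont=1 payload=0x1A: acc |= 26<<0 -> completed=0 acc=26 shift=7
byte[1]=0x62 cont=0 payload=0x62: varint #1 complete (value=12570); reset -> completed=1 acc=0 shift=0
byte[2]=0xFD cont=1 payload=0x7D: acc |= 125<<0 -> completed=1 acc=125 shift=7
byte[3]=0x97 cont=1 payload=0x17: acc |= 23<<7 -> completed=1 acc=3069 shift=14

Answer: 1 3069 14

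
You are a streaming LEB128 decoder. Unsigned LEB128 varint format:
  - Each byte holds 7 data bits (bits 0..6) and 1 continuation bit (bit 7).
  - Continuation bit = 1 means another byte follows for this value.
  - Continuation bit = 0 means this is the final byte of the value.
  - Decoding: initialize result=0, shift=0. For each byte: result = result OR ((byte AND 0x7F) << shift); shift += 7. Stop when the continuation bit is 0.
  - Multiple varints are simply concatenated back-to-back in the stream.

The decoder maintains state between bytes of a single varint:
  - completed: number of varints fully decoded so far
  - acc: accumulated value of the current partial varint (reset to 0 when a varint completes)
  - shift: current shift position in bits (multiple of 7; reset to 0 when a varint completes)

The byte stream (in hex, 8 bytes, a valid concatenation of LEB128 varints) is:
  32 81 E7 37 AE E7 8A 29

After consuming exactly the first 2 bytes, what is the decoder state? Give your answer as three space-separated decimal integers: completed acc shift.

byte[0]=0x32 cont=0 payload=0x32: varint #1 complete (value=50); reset -> completed=1 acc=0 shift=0
byte[1]=0x81 cont=1 payload=0x01: acc |= 1<<0 -> completed=1 acc=1 shift=7

Answer: 1 1 7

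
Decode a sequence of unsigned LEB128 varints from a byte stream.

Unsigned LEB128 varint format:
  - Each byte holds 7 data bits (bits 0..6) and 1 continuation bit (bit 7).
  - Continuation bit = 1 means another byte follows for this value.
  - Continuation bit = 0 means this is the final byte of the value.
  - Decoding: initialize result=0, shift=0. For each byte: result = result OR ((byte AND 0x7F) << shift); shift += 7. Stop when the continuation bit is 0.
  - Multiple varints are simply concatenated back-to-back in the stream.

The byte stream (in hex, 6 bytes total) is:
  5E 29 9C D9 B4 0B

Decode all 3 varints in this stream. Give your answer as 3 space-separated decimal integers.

Answer: 94 41 23932060

Derivation:
  byte[0]=0x5E cont=0 payload=0x5E=94: acc |= 94<<0 -> acc=94 shift=7 [end]
Varint 1: bytes[0:1] = 5E -> value 94 (1 byte(s))
  byte[1]=0x29 cont=0 payload=0x29=41: acc |= 41<<0 -> acc=41 shift=7 [end]
Varint 2: bytes[1:2] = 29 -> value 41 (1 byte(s))
  byte[2]=0x9C cont=1 payload=0x1C=28: acc |= 28<<0 -> acc=28 shift=7
  byte[3]=0xD9 cont=1 payload=0x59=89: acc |= 89<<7 -> acc=11420 shift=14
  byte[4]=0xB4 cont=1 payload=0x34=52: acc |= 52<<14 -> acc=863388 shift=21
  byte[5]=0x0B cont=0 payload=0x0B=11: acc |= 11<<21 -> acc=23932060 shift=28 [end]
Varint 3: bytes[2:6] = 9C D9 B4 0B -> value 23932060 (4 byte(s))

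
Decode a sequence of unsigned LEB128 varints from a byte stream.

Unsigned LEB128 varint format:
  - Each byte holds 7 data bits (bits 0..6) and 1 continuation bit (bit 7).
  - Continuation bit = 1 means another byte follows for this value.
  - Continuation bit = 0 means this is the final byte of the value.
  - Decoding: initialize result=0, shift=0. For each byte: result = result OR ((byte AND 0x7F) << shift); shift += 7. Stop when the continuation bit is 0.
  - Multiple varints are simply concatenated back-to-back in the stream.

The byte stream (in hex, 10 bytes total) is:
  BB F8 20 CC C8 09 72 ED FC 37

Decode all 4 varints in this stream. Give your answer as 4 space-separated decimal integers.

  byte[0]=0xBB cont=1 payload=0x3B=59: acc |= 59<<0 -> acc=59 shift=7
  byte[1]=0xF8 cont=1 payload=0x78=120: acc |= 120<<7 -> acc=15419 shift=14
  byte[2]=0x20 cont=0 payload=0x20=32: acc |= 32<<14 -> acc=539707 shift=21 [end]
Varint 1: bytes[0:3] = BB F8 20 -> value 539707 (3 byte(s))
  byte[3]=0xCC cont=1 payload=0x4C=76: acc |= 76<<0 -> acc=76 shift=7
  byte[4]=0xC8 cont=1 payload=0x48=72: acc |= 72<<7 -> acc=9292 shift=14
  byte[5]=0x09 cont=0 payload=0x09=9: acc |= 9<<14 -> acc=156748 shift=21 [end]
Varint 2: bytes[3:6] = CC C8 09 -> value 156748 (3 byte(s))
  byte[6]=0x72 cont=0 payload=0x72=114: acc |= 114<<0 -> acc=114 shift=7 [end]
Varint 3: bytes[6:7] = 72 -> value 114 (1 byte(s))
  byte[7]=0xED cont=1 payload=0x6D=109: acc |= 109<<0 -> acc=109 shift=7
  byte[8]=0xFC cont=1 payload=0x7C=124: acc |= 124<<7 -> acc=15981 shift=14
  byte[9]=0x37 cont=0 payload=0x37=55: acc |= 55<<14 -> acc=917101 shift=21 [end]
Varint 4: bytes[7:10] = ED FC 37 -> value 917101 (3 byte(s))

Answer: 539707 156748 114 917101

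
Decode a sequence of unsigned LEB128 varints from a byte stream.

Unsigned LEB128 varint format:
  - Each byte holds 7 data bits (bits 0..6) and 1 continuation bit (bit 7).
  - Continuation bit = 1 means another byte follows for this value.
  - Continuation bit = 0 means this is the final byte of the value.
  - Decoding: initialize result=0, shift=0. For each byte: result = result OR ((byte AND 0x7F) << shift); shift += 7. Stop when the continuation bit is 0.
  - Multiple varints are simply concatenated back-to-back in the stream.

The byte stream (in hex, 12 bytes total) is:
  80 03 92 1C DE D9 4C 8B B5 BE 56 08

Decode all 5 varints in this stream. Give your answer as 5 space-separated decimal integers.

Answer: 384 3602 1256670 181377675 8

Derivation:
  byte[0]=0x80 cont=1 payload=0x00=0: acc |= 0<<0 -> acc=0 shift=7
  byte[1]=0x03 cont=0 payload=0x03=3: acc |= 3<<7 -> acc=384 shift=14 [end]
Varint 1: bytes[0:2] = 80 03 -> value 384 (2 byte(s))
  byte[2]=0x92 cont=1 payload=0x12=18: acc |= 18<<0 -> acc=18 shift=7
  byte[3]=0x1C cont=0 payload=0x1C=28: acc |= 28<<7 -> acc=3602 shift=14 [end]
Varint 2: bytes[2:4] = 92 1C -> value 3602 (2 byte(s))
  byte[4]=0xDE cont=1 payload=0x5E=94: acc |= 94<<0 -> acc=94 shift=7
  byte[5]=0xD9 cont=1 payload=0x59=89: acc |= 89<<7 -> acc=11486 shift=14
  byte[6]=0x4C cont=0 payload=0x4C=76: acc |= 76<<14 -> acc=1256670 shift=21 [end]
Varint 3: bytes[4:7] = DE D9 4C -> value 1256670 (3 byte(s))
  byte[7]=0x8B cont=1 payload=0x0B=11: acc |= 11<<0 -> acc=11 shift=7
  byte[8]=0xB5 cont=1 payload=0x35=53: acc |= 53<<7 -> acc=6795 shift=14
  byte[9]=0xBE cont=1 payload=0x3E=62: acc |= 62<<14 -> acc=1022603 shift=21
  byte[10]=0x56 cont=0 payload=0x56=86: acc |= 86<<21 -> acc=181377675 shift=28 [end]
Varint 4: bytes[7:11] = 8B B5 BE 56 -> value 181377675 (4 byte(s))
  byte[11]=0x08 cont=0 payload=0x08=8: acc |= 8<<0 -> acc=8 shift=7 [end]
Varint 5: bytes[11:12] = 08 -> value 8 (1 byte(s))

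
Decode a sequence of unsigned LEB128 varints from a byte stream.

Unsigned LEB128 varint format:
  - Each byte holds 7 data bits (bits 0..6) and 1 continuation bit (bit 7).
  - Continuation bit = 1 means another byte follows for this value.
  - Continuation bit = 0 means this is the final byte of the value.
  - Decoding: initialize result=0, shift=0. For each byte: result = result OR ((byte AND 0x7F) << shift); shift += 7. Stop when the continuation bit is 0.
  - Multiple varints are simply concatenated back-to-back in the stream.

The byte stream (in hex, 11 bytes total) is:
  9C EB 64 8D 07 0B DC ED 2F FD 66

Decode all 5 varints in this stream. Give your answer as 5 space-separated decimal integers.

  byte[0]=0x9C cont=1 payload=0x1C=28: acc |= 28<<0 -> acc=28 shift=7
  byte[1]=0xEB cont=1 payload=0x6B=107: acc |= 107<<7 -> acc=13724 shift=14
  byte[2]=0x64 cont=0 payload=0x64=100: acc |= 100<<14 -> acc=1652124 shift=21 [end]
Varint 1: bytes[0:3] = 9C EB 64 -> value 1652124 (3 byte(s))
  byte[3]=0x8D cont=1 payload=0x0D=13: acc |= 13<<0 -> acc=13 shift=7
  byte[4]=0x07 cont=0 payload=0x07=7: acc |= 7<<7 -> acc=909 shift=14 [end]
Varint 2: bytes[3:5] = 8D 07 -> value 909 (2 byte(s))
  byte[5]=0x0B cont=0 payload=0x0B=11: acc |= 11<<0 -> acc=11 shift=7 [end]
Varint 3: bytes[5:6] = 0B -> value 11 (1 byte(s))
  byte[6]=0xDC cont=1 payload=0x5C=92: acc |= 92<<0 -> acc=92 shift=7
  byte[7]=0xED cont=1 payload=0x6D=109: acc |= 109<<7 -> acc=14044 shift=14
  byte[8]=0x2F cont=0 payload=0x2F=47: acc |= 47<<14 -> acc=784092 shift=21 [end]
Varint 4: bytes[6:9] = DC ED 2F -> value 784092 (3 byte(s))
  byte[9]=0xFD cont=1 payload=0x7D=125: acc |= 125<<0 -> acc=125 shift=7
  byte[10]=0x66 cont=0 payload=0x66=102: acc |= 102<<7 -> acc=13181 shift=14 [end]
Varint 5: bytes[9:11] = FD 66 -> value 13181 (2 byte(s))

Answer: 1652124 909 11 784092 13181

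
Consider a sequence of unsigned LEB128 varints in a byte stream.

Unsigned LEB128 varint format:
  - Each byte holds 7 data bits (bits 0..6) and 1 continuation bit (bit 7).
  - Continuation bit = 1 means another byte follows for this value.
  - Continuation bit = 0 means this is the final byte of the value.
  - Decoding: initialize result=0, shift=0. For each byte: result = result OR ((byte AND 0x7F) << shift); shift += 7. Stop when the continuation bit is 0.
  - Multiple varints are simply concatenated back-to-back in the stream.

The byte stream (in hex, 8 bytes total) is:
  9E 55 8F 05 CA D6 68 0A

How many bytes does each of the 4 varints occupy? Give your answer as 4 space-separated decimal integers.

Answer: 2 2 3 1

Derivation:
  byte[0]=0x9E cont=1 payload=0x1E=30: acc |= 30<<0 -> acc=30 shift=7
  byte[1]=0x55 cont=0 payload=0x55=85: acc |= 85<<7 -> acc=10910 shift=14 [end]
Varint 1: bytes[0:2] = 9E 55 -> value 10910 (2 byte(s))
  byte[2]=0x8F cont=1 payload=0x0F=15: acc |= 15<<0 -> acc=15 shift=7
  byte[3]=0x05 cont=0 payload=0x05=5: acc |= 5<<7 -> acc=655 shift=14 [end]
Varint 2: bytes[2:4] = 8F 05 -> value 655 (2 byte(s))
  byte[4]=0xCA cont=1 payload=0x4A=74: acc |= 74<<0 -> acc=74 shift=7
  byte[5]=0xD6 cont=1 payload=0x56=86: acc |= 86<<7 -> acc=11082 shift=14
  byte[6]=0x68 cont=0 payload=0x68=104: acc |= 104<<14 -> acc=1715018 shift=21 [end]
Varint 3: bytes[4:7] = CA D6 68 -> value 1715018 (3 byte(s))
  byte[7]=0x0A cont=0 payload=0x0A=10: acc |= 10<<0 -> acc=10 shift=7 [end]
Varint 4: bytes[7:8] = 0A -> value 10 (1 byte(s))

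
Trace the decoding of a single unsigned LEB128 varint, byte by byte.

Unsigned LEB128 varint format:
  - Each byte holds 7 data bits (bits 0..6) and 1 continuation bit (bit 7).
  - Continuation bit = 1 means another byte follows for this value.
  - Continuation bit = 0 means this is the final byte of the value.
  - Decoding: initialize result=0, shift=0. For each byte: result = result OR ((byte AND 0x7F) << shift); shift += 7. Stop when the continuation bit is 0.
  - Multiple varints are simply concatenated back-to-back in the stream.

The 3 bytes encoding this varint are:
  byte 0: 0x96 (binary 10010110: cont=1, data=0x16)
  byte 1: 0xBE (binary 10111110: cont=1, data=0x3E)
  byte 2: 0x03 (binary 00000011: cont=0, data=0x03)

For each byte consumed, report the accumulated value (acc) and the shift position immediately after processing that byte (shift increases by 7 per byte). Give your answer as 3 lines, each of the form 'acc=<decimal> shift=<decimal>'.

byte 0=0x96: payload=0x16=22, contrib = 22<<0 = 22; acc -> 22, shift -> 7
byte 1=0xBE: payload=0x3E=62, contrib = 62<<7 = 7936; acc -> 7958, shift -> 14
byte 2=0x03: payload=0x03=3, contrib = 3<<14 = 49152; acc -> 57110, shift -> 21

Answer: acc=22 shift=7
acc=7958 shift=14
acc=57110 shift=21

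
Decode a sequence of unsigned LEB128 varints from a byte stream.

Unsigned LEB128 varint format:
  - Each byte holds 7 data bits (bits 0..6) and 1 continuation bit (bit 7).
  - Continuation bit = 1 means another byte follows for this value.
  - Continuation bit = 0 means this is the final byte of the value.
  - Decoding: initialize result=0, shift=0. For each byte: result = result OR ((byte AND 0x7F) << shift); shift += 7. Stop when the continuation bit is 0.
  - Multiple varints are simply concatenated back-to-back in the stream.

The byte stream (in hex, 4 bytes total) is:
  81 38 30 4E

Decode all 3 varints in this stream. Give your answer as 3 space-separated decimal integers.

Answer: 7169 48 78

Derivation:
  byte[0]=0x81 cont=1 payload=0x01=1: acc |= 1<<0 -> acc=1 shift=7
  byte[1]=0x38 cont=0 payload=0x38=56: acc |= 56<<7 -> acc=7169 shift=14 [end]
Varint 1: bytes[0:2] = 81 38 -> value 7169 (2 byte(s))
  byte[2]=0x30 cont=0 payload=0x30=48: acc |= 48<<0 -> acc=48 shift=7 [end]
Varint 2: bytes[2:3] = 30 -> value 48 (1 byte(s))
  byte[3]=0x4E cont=0 payload=0x4E=78: acc |= 78<<0 -> acc=78 shift=7 [end]
Varint 3: bytes[3:4] = 4E -> value 78 (1 byte(s))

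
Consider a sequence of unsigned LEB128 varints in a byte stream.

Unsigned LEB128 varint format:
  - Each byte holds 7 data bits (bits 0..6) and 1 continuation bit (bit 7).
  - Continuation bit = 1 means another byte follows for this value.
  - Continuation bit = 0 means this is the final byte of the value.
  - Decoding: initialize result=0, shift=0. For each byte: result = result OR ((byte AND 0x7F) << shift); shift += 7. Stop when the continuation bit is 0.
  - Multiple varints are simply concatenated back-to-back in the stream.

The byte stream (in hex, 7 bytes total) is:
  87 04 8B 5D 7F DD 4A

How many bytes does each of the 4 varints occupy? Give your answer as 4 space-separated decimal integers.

Answer: 2 2 1 2

Derivation:
  byte[0]=0x87 cont=1 payload=0x07=7: acc |= 7<<0 -> acc=7 shift=7
  byte[1]=0x04 cont=0 payload=0x04=4: acc |= 4<<7 -> acc=519 shift=14 [end]
Varint 1: bytes[0:2] = 87 04 -> value 519 (2 byte(s))
  byte[2]=0x8B cont=1 payload=0x0B=11: acc |= 11<<0 -> acc=11 shift=7
  byte[3]=0x5D cont=0 payload=0x5D=93: acc |= 93<<7 -> acc=11915 shift=14 [end]
Varint 2: bytes[2:4] = 8B 5D -> value 11915 (2 byte(s))
  byte[4]=0x7F cont=0 payload=0x7F=127: acc |= 127<<0 -> acc=127 shift=7 [end]
Varint 3: bytes[4:5] = 7F -> value 127 (1 byte(s))
  byte[5]=0xDD cont=1 payload=0x5D=93: acc |= 93<<0 -> acc=93 shift=7
  byte[6]=0x4A cont=0 payload=0x4A=74: acc |= 74<<7 -> acc=9565 shift=14 [end]
Varint 4: bytes[5:7] = DD 4A -> value 9565 (2 byte(s))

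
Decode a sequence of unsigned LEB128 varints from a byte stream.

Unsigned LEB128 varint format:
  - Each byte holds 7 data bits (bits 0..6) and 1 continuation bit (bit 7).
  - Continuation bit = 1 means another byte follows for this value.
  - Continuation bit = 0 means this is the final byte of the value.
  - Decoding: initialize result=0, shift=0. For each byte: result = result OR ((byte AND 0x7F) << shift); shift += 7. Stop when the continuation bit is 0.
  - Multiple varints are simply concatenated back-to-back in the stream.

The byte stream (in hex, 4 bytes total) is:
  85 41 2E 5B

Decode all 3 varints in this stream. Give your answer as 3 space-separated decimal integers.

Answer: 8325 46 91

Derivation:
  byte[0]=0x85 cont=1 payload=0x05=5: acc |= 5<<0 -> acc=5 shift=7
  byte[1]=0x41 cont=0 payload=0x41=65: acc |= 65<<7 -> acc=8325 shift=14 [end]
Varint 1: bytes[0:2] = 85 41 -> value 8325 (2 byte(s))
  byte[2]=0x2E cont=0 payload=0x2E=46: acc |= 46<<0 -> acc=46 shift=7 [end]
Varint 2: bytes[2:3] = 2E -> value 46 (1 byte(s))
  byte[3]=0x5B cont=0 payload=0x5B=91: acc |= 91<<0 -> acc=91 shift=7 [end]
Varint 3: bytes[3:4] = 5B -> value 91 (1 byte(s))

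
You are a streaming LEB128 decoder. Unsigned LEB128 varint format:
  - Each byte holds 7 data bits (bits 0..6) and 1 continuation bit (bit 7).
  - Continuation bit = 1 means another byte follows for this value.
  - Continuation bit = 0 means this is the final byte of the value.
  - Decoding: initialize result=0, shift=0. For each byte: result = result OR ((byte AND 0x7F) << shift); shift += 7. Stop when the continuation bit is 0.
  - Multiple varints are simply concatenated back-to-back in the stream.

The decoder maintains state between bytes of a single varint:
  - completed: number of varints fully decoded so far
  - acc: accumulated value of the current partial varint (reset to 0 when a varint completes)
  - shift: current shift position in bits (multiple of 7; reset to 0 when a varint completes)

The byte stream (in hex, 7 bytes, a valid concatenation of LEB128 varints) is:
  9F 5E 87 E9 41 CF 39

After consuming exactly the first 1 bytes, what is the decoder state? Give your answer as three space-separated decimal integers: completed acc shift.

Answer: 0 31 7

Derivation:
byte[0]=0x9F cont=1 payload=0x1F: acc |= 31<<0 -> completed=0 acc=31 shift=7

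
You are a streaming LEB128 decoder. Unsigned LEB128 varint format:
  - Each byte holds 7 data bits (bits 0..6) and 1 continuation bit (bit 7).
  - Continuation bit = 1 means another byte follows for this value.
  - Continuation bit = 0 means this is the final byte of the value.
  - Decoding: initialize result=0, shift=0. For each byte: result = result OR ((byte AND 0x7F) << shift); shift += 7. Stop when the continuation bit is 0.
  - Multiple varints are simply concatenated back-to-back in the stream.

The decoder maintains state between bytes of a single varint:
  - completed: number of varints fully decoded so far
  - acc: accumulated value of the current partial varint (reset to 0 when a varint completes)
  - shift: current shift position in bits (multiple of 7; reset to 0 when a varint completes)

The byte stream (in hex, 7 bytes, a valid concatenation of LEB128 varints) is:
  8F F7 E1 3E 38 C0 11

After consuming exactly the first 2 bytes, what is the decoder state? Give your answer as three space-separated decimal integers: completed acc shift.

Answer: 0 15247 14

Derivation:
byte[0]=0x8F cont=1 payload=0x0F: acc |= 15<<0 -> completed=0 acc=15 shift=7
byte[1]=0xF7 cont=1 payload=0x77: acc |= 119<<7 -> completed=0 acc=15247 shift=14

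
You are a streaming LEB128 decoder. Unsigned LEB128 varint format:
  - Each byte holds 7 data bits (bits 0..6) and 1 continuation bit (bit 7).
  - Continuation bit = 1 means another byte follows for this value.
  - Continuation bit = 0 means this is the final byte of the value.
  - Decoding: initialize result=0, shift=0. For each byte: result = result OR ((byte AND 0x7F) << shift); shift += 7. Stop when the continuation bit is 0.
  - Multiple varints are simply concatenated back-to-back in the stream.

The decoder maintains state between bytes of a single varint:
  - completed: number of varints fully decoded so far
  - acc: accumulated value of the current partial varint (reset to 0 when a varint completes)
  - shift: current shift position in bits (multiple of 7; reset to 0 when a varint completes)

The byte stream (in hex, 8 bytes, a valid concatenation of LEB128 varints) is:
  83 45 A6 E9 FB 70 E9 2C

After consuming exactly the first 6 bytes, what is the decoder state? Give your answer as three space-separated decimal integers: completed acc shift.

Answer: 2 0 0

Derivation:
byte[0]=0x83 cont=1 payload=0x03: acc |= 3<<0 -> completed=0 acc=3 shift=7
byte[1]=0x45 cont=0 payload=0x45: varint #1 complete (value=8835); reset -> completed=1 acc=0 shift=0
byte[2]=0xA6 cont=1 payload=0x26: acc |= 38<<0 -> completed=1 acc=38 shift=7
byte[3]=0xE9 cont=1 payload=0x69: acc |= 105<<7 -> completed=1 acc=13478 shift=14
byte[4]=0xFB cont=1 payload=0x7B: acc |= 123<<14 -> completed=1 acc=2028710 shift=21
byte[5]=0x70 cont=0 payload=0x70: varint #2 complete (value=236909734); reset -> completed=2 acc=0 shift=0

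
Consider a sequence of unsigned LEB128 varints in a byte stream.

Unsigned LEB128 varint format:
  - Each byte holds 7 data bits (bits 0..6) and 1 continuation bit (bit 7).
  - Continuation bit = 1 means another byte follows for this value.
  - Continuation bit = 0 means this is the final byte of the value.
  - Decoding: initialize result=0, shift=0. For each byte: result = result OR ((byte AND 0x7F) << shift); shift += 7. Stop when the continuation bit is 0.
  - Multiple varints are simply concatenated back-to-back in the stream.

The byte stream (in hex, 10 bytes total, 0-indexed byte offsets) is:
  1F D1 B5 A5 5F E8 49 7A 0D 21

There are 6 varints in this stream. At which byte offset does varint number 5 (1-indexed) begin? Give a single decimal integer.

  byte[0]=0x1F cont=0 payload=0x1F=31: acc |= 31<<0 -> acc=31 shift=7 [end]
Varint 1: bytes[0:1] = 1F -> value 31 (1 byte(s))
  byte[1]=0xD1 cont=1 payload=0x51=81: acc |= 81<<0 -> acc=81 shift=7
  byte[2]=0xB5 cont=1 payload=0x35=53: acc |= 53<<7 -> acc=6865 shift=14
  byte[3]=0xA5 cont=1 payload=0x25=37: acc |= 37<<14 -> acc=613073 shift=21
  byte[4]=0x5F cont=0 payload=0x5F=95: acc |= 95<<21 -> acc=199842513 shift=28 [end]
Varint 2: bytes[1:5] = D1 B5 A5 5F -> value 199842513 (4 byte(s))
  byte[5]=0xE8 cont=1 payload=0x68=104: acc |= 104<<0 -> acc=104 shift=7
  byte[6]=0x49 cont=0 payload=0x49=73: acc |= 73<<7 -> acc=9448 shift=14 [end]
Varint 3: bytes[5:7] = E8 49 -> value 9448 (2 byte(s))
  byte[7]=0x7A cont=0 payload=0x7A=122: acc |= 122<<0 -> acc=122 shift=7 [end]
Varint 4: bytes[7:8] = 7A -> value 122 (1 byte(s))
  byte[8]=0x0D cont=0 payload=0x0D=13: acc |= 13<<0 -> acc=13 shift=7 [end]
Varint 5: bytes[8:9] = 0D -> value 13 (1 byte(s))
  byte[9]=0x21 cont=0 payload=0x21=33: acc |= 33<<0 -> acc=33 shift=7 [end]
Varint 6: bytes[9:10] = 21 -> value 33 (1 byte(s))

Answer: 8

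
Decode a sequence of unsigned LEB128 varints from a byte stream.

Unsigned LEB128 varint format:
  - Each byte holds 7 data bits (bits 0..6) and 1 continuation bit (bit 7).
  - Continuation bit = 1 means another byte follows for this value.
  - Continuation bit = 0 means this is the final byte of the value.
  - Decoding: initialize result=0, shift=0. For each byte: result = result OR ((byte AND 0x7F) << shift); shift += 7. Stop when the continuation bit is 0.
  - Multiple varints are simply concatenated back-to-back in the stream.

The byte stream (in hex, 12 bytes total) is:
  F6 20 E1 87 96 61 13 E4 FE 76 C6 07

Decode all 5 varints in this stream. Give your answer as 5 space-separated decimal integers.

Answer: 4214 203785185 19 1949540 966

Derivation:
  byte[0]=0xF6 cont=1 payload=0x76=118: acc |= 118<<0 -> acc=118 shift=7
  byte[1]=0x20 cont=0 payload=0x20=32: acc |= 32<<7 -> acc=4214 shift=14 [end]
Varint 1: bytes[0:2] = F6 20 -> value 4214 (2 byte(s))
  byte[2]=0xE1 cont=1 payload=0x61=97: acc |= 97<<0 -> acc=97 shift=7
  byte[3]=0x87 cont=1 payload=0x07=7: acc |= 7<<7 -> acc=993 shift=14
  byte[4]=0x96 cont=1 payload=0x16=22: acc |= 22<<14 -> acc=361441 shift=21
  byte[5]=0x61 cont=0 payload=0x61=97: acc |= 97<<21 -> acc=203785185 shift=28 [end]
Varint 2: bytes[2:6] = E1 87 96 61 -> value 203785185 (4 byte(s))
  byte[6]=0x13 cont=0 payload=0x13=19: acc |= 19<<0 -> acc=19 shift=7 [end]
Varint 3: bytes[6:7] = 13 -> value 19 (1 byte(s))
  byte[7]=0xE4 cont=1 payload=0x64=100: acc |= 100<<0 -> acc=100 shift=7
  byte[8]=0xFE cont=1 payload=0x7E=126: acc |= 126<<7 -> acc=16228 shift=14
  byte[9]=0x76 cont=0 payload=0x76=118: acc |= 118<<14 -> acc=1949540 shift=21 [end]
Varint 4: bytes[7:10] = E4 FE 76 -> value 1949540 (3 byte(s))
  byte[10]=0xC6 cont=1 payload=0x46=70: acc |= 70<<0 -> acc=70 shift=7
  byte[11]=0x07 cont=0 payload=0x07=7: acc |= 7<<7 -> acc=966 shift=14 [end]
Varint 5: bytes[10:12] = C6 07 -> value 966 (2 byte(s))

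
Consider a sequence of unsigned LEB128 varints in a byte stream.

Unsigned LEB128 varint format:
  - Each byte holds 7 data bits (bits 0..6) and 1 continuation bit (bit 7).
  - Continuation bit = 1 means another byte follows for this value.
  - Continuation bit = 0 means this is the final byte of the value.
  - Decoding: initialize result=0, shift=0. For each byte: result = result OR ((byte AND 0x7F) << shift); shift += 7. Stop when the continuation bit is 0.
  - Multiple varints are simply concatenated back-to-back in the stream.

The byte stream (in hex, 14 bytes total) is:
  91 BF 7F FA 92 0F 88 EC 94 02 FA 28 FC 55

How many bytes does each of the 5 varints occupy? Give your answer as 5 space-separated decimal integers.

Answer: 3 3 4 2 2

Derivation:
  byte[0]=0x91 cont=1 payload=0x11=17: acc |= 17<<0 -> acc=17 shift=7
  byte[1]=0xBF cont=1 payload=0x3F=63: acc |= 63<<7 -> acc=8081 shift=14
  byte[2]=0x7F cont=0 payload=0x7F=127: acc |= 127<<14 -> acc=2088849 shift=21 [end]
Varint 1: bytes[0:3] = 91 BF 7F -> value 2088849 (3 byte(s))
  byte[3]=0xFA cont=1 payload=0x7A=122: acc |= 122<<0 -> acc=122 shift=7
  byte[4]=0x92 cont=1 payload=0x12=18: acc |= 18<<7 -> acc=2426 shift=14
  byte[5]=0x0F cont=0 payload=0x0F=15: acc |= 15<<14 -> acc=248186 shift=21 [end]
Varint 2: bytes[3:6] = FA 92 0F -> value 248186 (3 byte(s))
  byte[6]=0x88 cont=1 payload=0x08=8: acc |= 8<<0 -> acc=8 shift=7
  byte[7]=0xEC cont=1 payload=0x6C=108: acc |= 108<<7 -> acc=13832 shift=14
  byte[8]=0x94 cont=1 payload=0x14=20: acc |= 20<<14 -> acc=341512 shift=21
  byte[9]=0x02 cont=0 payload=0x02=2: acc |= 2<<21 -> acc=4535816 shift=28 [end]
Varint 3: bytes[6:10] = 88 EC 94 02 -> value 4535816 (4 byte(s))
  byte[10]=0xFA cont=1 payload=0x7A=122: acc |= 122<<0 -> acc=122 shift=7
  byte[11]=0x28 cont=0 payload=0x28=40: acc |= 40<<7 -> acc=5242 shift=14 [end]
Varint 4: bytes[10:12] = FA 28 -> value 5242 (2 byte(s))
  byte[12]=0xFC cont=1 payload=0x7C=124: acc |= 124<<0 -> acc=124 shift=7
  byte[13]=0x55 cont=0 payload=0x55=85: acc |= 85<<7 -> acc=11004 shift=14 [end]
Varint 5: bytes[12:14] = FC 55 -> value 11004 (2 byte(s))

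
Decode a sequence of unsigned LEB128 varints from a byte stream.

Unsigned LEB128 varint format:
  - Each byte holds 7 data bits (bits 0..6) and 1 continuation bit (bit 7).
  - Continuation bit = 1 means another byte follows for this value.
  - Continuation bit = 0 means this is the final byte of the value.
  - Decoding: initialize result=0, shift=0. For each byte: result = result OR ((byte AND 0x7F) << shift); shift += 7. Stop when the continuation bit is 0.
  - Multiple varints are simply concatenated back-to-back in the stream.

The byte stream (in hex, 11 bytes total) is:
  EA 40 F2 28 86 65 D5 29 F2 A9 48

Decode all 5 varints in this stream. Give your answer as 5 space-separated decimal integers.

Answer: 8298 5234 12934 5333 1185010

Derivation:
  byte[0]=0xEA cont=1 payload=0x6A=106: acc |= 106<<0 -> acc=106 shift=7
  byte[1]=0x40 cont=0 payload=0x40=64: acc |= 64<<7 -> acc=8298 shift=14 [end]
Varint 1: bytes[0:2] = EA 40 -> value 8298 (2 byte(s))
  byte[2]=0xF2 cont=1 payload=0x72=114: acc |= 114<<0 -> acc=114 shift=7
  byte[3]=0x28 cont=0 payload=0x28=40: acc |= 40<<7 -> acc=5234 shift=14 [end]
Varint 2: bytes[2:4] = F2 28 -> value 5234 (2 byte(s))
  byte[4]=0x86 cont=1 payload=0x06=6: acc |= 6<<0 -> acc=6 shift=7
  byte[5]=0x65 cont=0 payload=0x65=101: acc |= 101<<7 -> acc=12934 shift=14 [end]
Varint 3: bytes[4:6] = 86 65 -> value 12934 (2 byte(s))
  byte[6]=0xD5 cont=1 payload=0x55=85: acc |= 85<<0 -> acc=85 shift=7
  byte[7]=0x29 cont=0 payload=0x29=41: acc |= 41<<7 -> acc=5333 shift=14 [end]
Varint 4: bytes[6:8] = D5 29 -> value 5333 (2 byte(s))
  byte[8]=0xF2 cont=1 payload=0x72=114: acc |= 114<<0 -> acc=114 shift=7
  byte[9]=0xA9 cont=1 payload=0x29=41: acc |= 41<<7 -> acc=5362 shift=14
  byte[10]=0x48 cont=0 payload=0x48=72: acc |= 72<<14 -> acc=1185010 shift=21 [end]
Varint 5: bytes[8:11] = F2 A9 48 -> value 1185010 (3 byte(s))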